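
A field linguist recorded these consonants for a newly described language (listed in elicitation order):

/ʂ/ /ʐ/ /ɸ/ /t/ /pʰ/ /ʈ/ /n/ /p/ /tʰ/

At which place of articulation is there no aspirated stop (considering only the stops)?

Plain: /p/ (bilabial), /t/ (alveolar), /ʈ/ (retroflex).
Aspirated: /pʰ/ (bilabial), /tʰ/ (alveolar).
Every place of articulation has an aspirated member except retroflex, where /ʈʰ/ would be expected.

retroflex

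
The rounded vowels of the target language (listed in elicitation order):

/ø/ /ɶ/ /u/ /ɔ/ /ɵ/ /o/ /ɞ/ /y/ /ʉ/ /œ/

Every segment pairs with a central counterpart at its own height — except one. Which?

High: /y/ ~ /ʉ/ ~ /u/
High-mid: /ø/ ~ /ɵ/ ~ /o/
Low-mid: /œ/ ~ /ɞ/ ~ /ɔ/
Low: only /ɶ/ (front); no central partner.
So /ɶ/ is the unpaired segment.

/ɶ/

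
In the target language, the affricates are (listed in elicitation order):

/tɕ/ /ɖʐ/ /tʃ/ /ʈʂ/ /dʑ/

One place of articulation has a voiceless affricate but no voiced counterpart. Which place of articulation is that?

postalveolar: voiceless /tʃ/, voiced —.
retroflex: voiceless /ʈʂ/, voiced /ɖʐ/.
alveolo-palatal: voiceless /tɕ/, voiced /dʑ/.
Every place of articulation has a voiced member except postalveolar, where /dʒ/ would be expected.

postalveolar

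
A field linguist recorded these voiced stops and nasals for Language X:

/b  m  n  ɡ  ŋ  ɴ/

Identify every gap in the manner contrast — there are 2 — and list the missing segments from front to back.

/d/, /ɢ/

place of articulation  oral stop  nasal   
bilabial          b         m       
alveolar          —         n       
velar             ɡ         ŋ       
uvular            —         ɴ       
Gaps, from front to back: alveolar lacks oral stop (/d/); uvular lacks oral stop (/ɢ/).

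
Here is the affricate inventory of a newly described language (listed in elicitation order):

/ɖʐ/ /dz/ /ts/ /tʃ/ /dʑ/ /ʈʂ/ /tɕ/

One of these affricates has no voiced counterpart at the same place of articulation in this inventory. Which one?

/tʃ/

Alveolar: /ts/ ~ /dz/
Retroflex: /ʈʂ/ ~ /ɖʐ/
Alveolo-palatal: /tɕ/ ~ /dʑ/
Postalveolar: only /tʃ/ (voiceless); no voiced partner.
So /tʃ/ is the unpaired segment.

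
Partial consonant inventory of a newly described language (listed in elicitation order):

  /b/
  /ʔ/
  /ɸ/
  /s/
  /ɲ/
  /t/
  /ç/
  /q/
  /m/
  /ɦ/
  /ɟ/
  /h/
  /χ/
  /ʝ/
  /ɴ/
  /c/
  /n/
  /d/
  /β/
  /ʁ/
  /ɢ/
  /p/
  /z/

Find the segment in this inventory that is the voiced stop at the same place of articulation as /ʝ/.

/ɟ/

/ʝ/ is a voiced palatal fricative.
The voiced stop at the same place is a voiced palatal stop — in this inventory, /ɟ/.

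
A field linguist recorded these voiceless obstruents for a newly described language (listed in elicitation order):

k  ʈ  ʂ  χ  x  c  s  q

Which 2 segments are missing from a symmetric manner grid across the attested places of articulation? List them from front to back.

/t/, /ç/

place of articulation  stop      fricative
alveolar          —         s       
retroflex         ʈ         ʂ       
palatal           c         —       
velar             k         x       
uvular            q         χ       
Gaps, from front to back: alveolar lacks stop (/t/); palatal lacks fricative (/ç/).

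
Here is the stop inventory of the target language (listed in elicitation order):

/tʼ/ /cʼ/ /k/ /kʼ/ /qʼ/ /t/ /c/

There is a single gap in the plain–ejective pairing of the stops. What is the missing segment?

place of articulation  plain     ejective
alveolar          t         tʼ      
palatal           c         cʼ      
velar             k         kʼ      
uvular            —         qʼ      
The uvular row has no plain member, so the gap is the plain uvular stop /q/.

/q/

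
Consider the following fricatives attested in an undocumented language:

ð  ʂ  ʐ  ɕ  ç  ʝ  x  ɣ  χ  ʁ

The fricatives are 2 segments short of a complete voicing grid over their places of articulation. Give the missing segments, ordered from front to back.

Voiceless: /ʂ/ (retroflex), /ɕ/ (alveolo-palatal), /ç/ (palatal), /x/ (velar), /χ/ (uvular).
Voiced: /ð/ (dental), /ʐ/ (retroflex), /ʝ/ (palatal), /ɣ/ (velar), /ʁ/ (uvular).
Gaps, from front to back: dental lacks voiceless (/θ/); alveolo-palatal lacks voiced (/ʑ/).

/θ/, /ʑ/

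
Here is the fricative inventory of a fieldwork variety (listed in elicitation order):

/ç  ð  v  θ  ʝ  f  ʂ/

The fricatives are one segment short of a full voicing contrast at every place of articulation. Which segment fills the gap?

/ʐ/

labiodental: voiceless /f/, voiced /v/.
dental: voiceless /θ/, voiced /ð/.
retroflex: voiceless /ʂ/, voiced —.
palatal: voiceless /ç/, voiced /ʝ/.
The retroflex row has no voiced member, so the gap is the voiced retroflex fricative /ʐ/.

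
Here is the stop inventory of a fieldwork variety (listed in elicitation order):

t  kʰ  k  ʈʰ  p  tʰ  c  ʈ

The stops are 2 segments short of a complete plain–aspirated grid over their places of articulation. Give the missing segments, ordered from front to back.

place of articulation  plain     aspirated
bilabial          p         —       
alveolar          t         tʰ      
retroflex         ʈ         ʈʰ      
palatal           c         —       
velar             k         kʰ      
Gaps, from front to back: bilabial lacks aspirated (/pʰ/); palatal lacks aspirated (/cʰ/).

/pʰ/, /cʰ/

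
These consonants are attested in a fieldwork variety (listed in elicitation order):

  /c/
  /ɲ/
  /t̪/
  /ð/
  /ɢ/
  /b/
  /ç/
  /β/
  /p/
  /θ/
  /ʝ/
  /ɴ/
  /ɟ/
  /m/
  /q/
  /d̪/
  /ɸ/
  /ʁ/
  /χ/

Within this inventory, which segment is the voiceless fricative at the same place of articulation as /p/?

/p/ is a voiceless bilabial stop.
The voiceless fricative at the same place is a voiceless bilabial fricative — in this inventory, /ɸ/.

/ɸ/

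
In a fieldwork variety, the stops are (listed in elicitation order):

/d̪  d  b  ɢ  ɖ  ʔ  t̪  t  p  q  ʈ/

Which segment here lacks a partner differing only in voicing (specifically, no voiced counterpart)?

/ʔ/

Bilabial: /p/ ~ /b/
Dental: /t̪/ ~ /d̪/
Alveolar: /t/ ~ /d/
Retroflex: /ʈ/ ~ /ɖ/
Uvular: /q/ ~ /ɢ/
Glottal: only /ʔ/ (voiceless); no voiced partner.
So /ʔ/ is the unpaired segment.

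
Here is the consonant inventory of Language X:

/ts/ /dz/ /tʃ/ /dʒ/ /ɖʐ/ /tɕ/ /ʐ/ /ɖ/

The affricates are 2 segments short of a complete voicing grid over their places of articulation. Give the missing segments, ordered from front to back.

alveolar: voiceless /ts/, voiced /dz/.
postalveolar: voiceless /tʃ/, voiced /dʒ/.
retroflex: voiceless —, voiced /ɖʐ/.
alveolo-palatal: voiceless /tɕ/, voiced —.
Gaps, from front to back: retroflex lacks voiceless (/ʈʂ/); alveolo-palatal lacks voiced (/dʑ/).

/ʈʂ/, /dʑ/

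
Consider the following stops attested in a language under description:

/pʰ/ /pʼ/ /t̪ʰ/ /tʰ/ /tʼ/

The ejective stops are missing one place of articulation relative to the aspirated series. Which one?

dental

place of articulation  aspirated  ejective
bilabial          pʰ        pʼ      
dental            t̪ʰ       —       
alveolar          tʰ        tʼ      
Every place of articulation has an ejective member except dental, where /t̪ʼ/ would be expected.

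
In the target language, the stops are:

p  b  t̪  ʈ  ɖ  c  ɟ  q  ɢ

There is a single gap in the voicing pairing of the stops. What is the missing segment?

place of articulation  voiceless  voiced  
bilabial          p         b       
dental            t̪        —       
retroflex         ʈ         ɖ       
palatal           c         ɟ       
uvular            q         ɢ       
The dental row has no voiced member, so the gap is the voiced dental stop /d̪/.

/d̪/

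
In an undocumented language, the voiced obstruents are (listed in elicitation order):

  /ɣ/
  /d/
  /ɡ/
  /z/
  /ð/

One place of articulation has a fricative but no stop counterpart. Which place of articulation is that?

dental

place of articulation  stop      fricative
dental            —         ð       
alveolar          d         z       
velar             ɡ         ɣ       
Every place of articulation has a stop member except dental, where /d̪/ would be expected.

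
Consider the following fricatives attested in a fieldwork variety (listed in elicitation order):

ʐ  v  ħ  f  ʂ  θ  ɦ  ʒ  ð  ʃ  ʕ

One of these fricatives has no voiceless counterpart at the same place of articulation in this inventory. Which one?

Labiodental: /f/ ~ /v/
Dental: /θ/ ~ /ð/
Postalveolar: /ʃ/ ~ /ʒ/
Retroflex: /ʂ/ ~ /ʐ/
Pharyngeal: /ħ/ ~ /ʕ/
Glottal: only /ɦ/ (voiced); no voiceless partner.
So /ɦ/ is the unpaired segment.

/ɦ/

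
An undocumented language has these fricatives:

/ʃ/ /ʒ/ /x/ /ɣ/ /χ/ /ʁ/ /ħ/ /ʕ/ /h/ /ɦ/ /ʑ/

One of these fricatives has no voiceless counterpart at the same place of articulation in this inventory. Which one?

Postalveolar: /ʃ/ ~ /ʒ/
Velar: /x/ ~ /ɣ/
Uvular: /χ/ ~ /ʁ/
Pharyngeal: /ħ/ ~ /ʕ/
Glottal: /h/ ~ /ɦ/
Alveolo-palatal: only /ʑ/ (voiced); no voiceless partner.
So /ʑ/ is the unpaired segment.

/ʑ/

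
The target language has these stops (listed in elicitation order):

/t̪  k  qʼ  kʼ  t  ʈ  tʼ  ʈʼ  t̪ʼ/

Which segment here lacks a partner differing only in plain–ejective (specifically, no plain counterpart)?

Dental: /t̪/ ~ /t̪ʼ/
Alveolar: /t/ ~ /tʼ/
Retroflex: /ʈ/ ~ /ʈʼ/
Velar: /k/ ~ /kʼ/
Uvular: only /qʼ/ (ejective); no plain partner.
So /qʼ/ is the unpaired segment.

/qʼ/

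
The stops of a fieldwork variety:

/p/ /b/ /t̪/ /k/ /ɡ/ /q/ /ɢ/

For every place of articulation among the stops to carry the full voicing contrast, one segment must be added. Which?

Voiceless: /p/ (bilabial), /t̪/ (dental), /k/ (velar), /q/ (uvular).
Voiced: /b/ (bilabial), /ɡ/ (velar), /ɢ/ (uvular).
The dental row has no voiced member, so the gap is the voiced dental stop /d̪/.

/d̪/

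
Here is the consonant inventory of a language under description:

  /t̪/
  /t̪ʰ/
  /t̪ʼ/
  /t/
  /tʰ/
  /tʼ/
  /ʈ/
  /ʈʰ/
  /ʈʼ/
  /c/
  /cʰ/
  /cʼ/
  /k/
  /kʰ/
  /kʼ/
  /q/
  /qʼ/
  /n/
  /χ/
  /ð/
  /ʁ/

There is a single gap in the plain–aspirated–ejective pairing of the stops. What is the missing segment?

Plain: /t̪/ (dental), /t/ (alveolar), /ʈ/ (retroflex), /c/ (palatal), /k/ (velar), /q/ (uvular).
Aspirated: /t̪ʰ/ (dental), /tʰ/ (alveolar), /ʈʰ/ (retroflex), /cʰ/ (palatal), /kʰ/ (velar).
Ejective: /t̪ʼ/ (dental), /tʼ/ (alveolar), /ʈʼ/ (retroflex), /cʼ/ (palatal), /kʼ/ (velar), /qʼ/ (uvular).
The uvular row has no aspirated member, so the gap is the aspirated uvular stop /qʰ/.

/qʰ/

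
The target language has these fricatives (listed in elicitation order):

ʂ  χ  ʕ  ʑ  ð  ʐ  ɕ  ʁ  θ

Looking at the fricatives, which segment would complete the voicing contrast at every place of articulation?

Voiceless: /θ/ (dental), /ʂ/ (retroflex), /ɕ/ (alveolo-palatal), /χ/ (uvular).
Voiced: /ð/ (dental), /ʐ/ (retroflex), /ʑ/ (alveolo-palatal), /ʁ/ (uvular), /ʕ/ (pharyngeal).
The pharyngeal row has no voiceless member, so the gap is the voiceless pharyngeal fricative /ħ/.

/ħ/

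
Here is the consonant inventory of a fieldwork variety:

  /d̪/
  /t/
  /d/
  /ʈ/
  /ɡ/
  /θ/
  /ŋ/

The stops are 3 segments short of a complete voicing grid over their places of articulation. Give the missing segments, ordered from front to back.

Voiceless: /t/ (alveolar), /ʈ/ (retroflex).
Voiced: /d̪/ (dental), /d/ (alveolar), /ɡ/ (velar).
Gaps, from front to back: dental lacks voiceless (/t̪/); retroflex lacks voiced (/ɖ/); velar lacks voiceless (/k/).

/t̪/, /ɖ/, /k/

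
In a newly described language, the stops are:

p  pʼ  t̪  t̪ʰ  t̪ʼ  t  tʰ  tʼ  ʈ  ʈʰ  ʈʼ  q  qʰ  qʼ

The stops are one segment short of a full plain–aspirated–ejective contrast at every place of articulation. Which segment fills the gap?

bilabial: plain /p/, aspirated —, ejective /pʼ/.
dental: plain /t̪/, aspirated /t̪ʰ/, ejective /t̪ʼ/.
alveolar: plain /t/, aspirated /tʰ/, ejective /tʼ/.
retroflex: plain /ʈ/, aspirated /ʈʰ/, ejective /ʈʼ/.
uvular: plain /q/, aspirated /qʰ/, ejective /qʼ/.
The bilabial row has no aspirated member, so the gap is the aspirated bilabial stop /pʰ/.

/pʰ/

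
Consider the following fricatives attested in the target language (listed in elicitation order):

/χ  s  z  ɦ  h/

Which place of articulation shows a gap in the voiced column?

uvular

place of articulation  voiceless  voiced  
alveolar          s         z       
uvular            χ         —       
glottal           h         ɦ       
Every place of articulation has a voiced member except uvular, where /ʁ/ would be expected.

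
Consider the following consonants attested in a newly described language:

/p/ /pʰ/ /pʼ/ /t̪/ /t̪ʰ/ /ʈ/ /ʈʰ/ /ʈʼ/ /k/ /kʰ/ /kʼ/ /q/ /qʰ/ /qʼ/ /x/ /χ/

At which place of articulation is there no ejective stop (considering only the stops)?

dental

Plain: /p/ (bilabial), /t̪/ (dental), /ʈ/ (retroflex), /k/ (velar), /q/ (uvular).
Aspirated: /pʰ/ (bilabial), /t̪ʰ/ (dental), /ʈʰ/ (retroflex), /kʰ/ (velar), /qʰ/ (uvular).
Ejective: /pʼ/ (bilabial), /ʈʼ/ (retroflex), /kʼ/ (velar), /qʼ/ (uvular).
Every place of articulation has an ejective member except dental, where /t̪ʼ/ would be expected.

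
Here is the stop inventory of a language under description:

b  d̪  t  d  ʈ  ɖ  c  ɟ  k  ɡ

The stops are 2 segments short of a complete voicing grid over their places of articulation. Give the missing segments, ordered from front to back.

Voiceless: /t/ (alveolar), /ʈ/ (retroflex), /c/ (palatal), /k/ (velar).
Voiced: /b/ (bilabial), /d̪/ (dental), /d/ (alveolar), /ɖ/ (retroflex), /ɟ/ (palatal), /ɡ/ (velar).
Gaps, from front to back: bilabial lacks voiceless (/p/); dental lacks voiceless (/t̪/).

/p/, /t̪/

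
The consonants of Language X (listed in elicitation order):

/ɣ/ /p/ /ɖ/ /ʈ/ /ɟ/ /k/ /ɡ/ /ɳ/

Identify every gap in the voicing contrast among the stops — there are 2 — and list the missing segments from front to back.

/b/, /c/

Voiceless: /p/ (bilabial), /ʈ/ (retroflex), /k/ (velar).
Voiced: /ɖ/ (retroflex), /ɟ/ (palatal), /ɡ/ (velar).
Gaps, from front to back: bilabial lacks voiced (/b/); palatal lacks voiceless (/c/).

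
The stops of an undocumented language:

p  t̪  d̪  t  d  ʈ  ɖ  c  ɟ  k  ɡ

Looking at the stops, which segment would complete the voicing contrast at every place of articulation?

bilabial: voiceless /p/, voiced —.
dental: voiceless /t̪/, voiced /d̪/.
alveolar: voiceless /t/, voiced /d/.
retroflex: voiceless /ʈ/, voiced /ɖ/.
palatal: voiceless /c/, voiced /ɟ/.
velar: voiceless /k/, voiced /ɡ/.
The bilabial row has no voiced member, so the gap is the voiced bilabial stop /b/.

/b/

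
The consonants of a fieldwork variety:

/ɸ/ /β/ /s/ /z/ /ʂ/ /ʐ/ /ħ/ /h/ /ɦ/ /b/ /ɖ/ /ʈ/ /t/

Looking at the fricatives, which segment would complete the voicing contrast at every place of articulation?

place of articulation  voiceless  voiced  
bilabial          ɸ         β       
alveolar          s         z       
retroflex         ʂ         ʐ       
pharyngeal        ħ         —       
glottal           h         ɦ       
The pharyngeal row has no voiced member, so the gap is the voiced pharyngeal fricative /ʕ/.

/ʕ/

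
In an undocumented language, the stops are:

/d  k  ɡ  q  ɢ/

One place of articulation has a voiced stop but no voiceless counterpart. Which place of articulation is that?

alveolar

alveolar: voiceless —, voiced /d/.
velar: voiceless /k/, voiced /ɡ/.
uvular: voiceless /q/, voiced /ɢ/.
Every place of articulation has a voiceless member except alveolar, where /t/ would be expected.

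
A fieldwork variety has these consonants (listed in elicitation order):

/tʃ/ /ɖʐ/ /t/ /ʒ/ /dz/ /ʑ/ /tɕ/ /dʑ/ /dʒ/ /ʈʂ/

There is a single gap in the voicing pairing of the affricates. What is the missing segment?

alveolar: voiceless —, voiced /dz/.
postalveolar: voiceless /tʃ/, voiced /dʒ/.
retroflex: voiceless /ʈʂ/, voiced /ɖʐ/.
alveolo-palatal: voiceless /tɕ/, voiced /dʑ/.
The alveolar row has no voiceless member, so the gap is the voiceless alveolar affricate /ts/.

/ts/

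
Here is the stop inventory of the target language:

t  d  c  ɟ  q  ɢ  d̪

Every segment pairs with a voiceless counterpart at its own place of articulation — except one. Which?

Alveolar: /t/ ~ /d/
Palatal: /c/ ~ /ɟ/
Uvular: /q/ ~ /ɢ/
Dental: only /d̪/ (voiced); no voiceless partner.
So /d̪/ is the unpaired segment.

/d̪/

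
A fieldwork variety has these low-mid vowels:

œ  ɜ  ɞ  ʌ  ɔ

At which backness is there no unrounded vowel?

Unrounded: /ɜ/ (central), /ʌ/ (back).
Rounded: /œ/ (front), /ɞ/ (central), /ɔ/ (back).
Every backness has an unrounded member except front, where /ɛ/ would be expected.

front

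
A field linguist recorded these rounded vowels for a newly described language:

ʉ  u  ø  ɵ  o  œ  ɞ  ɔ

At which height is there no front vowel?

high

height            front     central   back    
high              —         ʉ         u       
high-mid          ø         ɵ         o       
low-mid           œ         ɞ         ɔ       
Every height has a front member except high, where /y/ would be expected.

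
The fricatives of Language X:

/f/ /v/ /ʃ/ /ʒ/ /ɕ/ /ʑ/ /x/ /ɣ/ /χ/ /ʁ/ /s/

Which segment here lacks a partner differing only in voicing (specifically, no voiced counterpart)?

Labiodental: /f/ ~ /v/
Postalveolar: /ʃ/ ~ /ʒ/
Alveolo-palatal: /ɕ/ ~ /ʑ/
Velar: /x/ ~ /ɣ/
Uvular: /χ/ ~ /ʁ/
Alveolar: only /s/ (voiceless); no voiced partner.
So /s/ is the unpaired segment.

/s/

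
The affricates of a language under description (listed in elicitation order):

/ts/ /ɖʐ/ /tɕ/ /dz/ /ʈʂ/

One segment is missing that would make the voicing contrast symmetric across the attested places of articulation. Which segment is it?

/dʑ/

Voiceless: /ts/ (alveolar), /ʈʂ/ (retroflex), /tɕ/ (alveolo-palatal).
Voiced: /dz/ (alveolar), /ɖʐ/ (retroflex).
The alveolo-palatal row has no voiced member, so the gap is the voiced alveolo-palatal affricate /dʑ/.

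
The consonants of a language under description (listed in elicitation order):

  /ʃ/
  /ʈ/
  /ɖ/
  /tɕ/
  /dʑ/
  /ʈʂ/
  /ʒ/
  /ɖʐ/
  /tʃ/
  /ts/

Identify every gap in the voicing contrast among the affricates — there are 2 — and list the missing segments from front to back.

/dz/, /dʒ/

place of articulation  voiceless  voiced  
alveolar          ts        —       
postalveolar      tʃ        —       
retroflex         ʈʂ        ɖʐ      
alveolo-palatal   tɕ        dʑ      
Gaps, from front to back: alveolar lacks voiced (/dz/); postalveolar lacks voiced (/dʒ/).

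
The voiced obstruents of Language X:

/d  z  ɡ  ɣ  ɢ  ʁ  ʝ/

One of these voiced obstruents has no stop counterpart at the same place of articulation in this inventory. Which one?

/ʝ/

Alveolar: /d/ ~ /z/
Velar: /ɡ/ ~ /ɣ/
Uvular: /ɢ/ ~ /ʁ/
Palatal: only /ʝ/ (fricative); no stop partner.
So /ʝ/ is the unpaired segment.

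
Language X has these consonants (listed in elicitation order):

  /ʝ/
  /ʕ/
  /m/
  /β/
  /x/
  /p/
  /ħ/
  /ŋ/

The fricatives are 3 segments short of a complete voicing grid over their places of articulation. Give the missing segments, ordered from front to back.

/ɸ/, /ç/, /ɣ/

place of articulation  voiceless  voiced  
bilabial          —         β       
palatal           —         ʝ       
velar             x         —       
pharyngeal        ħ         ʕ       
Gaps, from front to back: bilabial lacks voiceless (/ɸ/); palatal lacks voiceless (/ç/); velar lacks voiced (/ɣ/).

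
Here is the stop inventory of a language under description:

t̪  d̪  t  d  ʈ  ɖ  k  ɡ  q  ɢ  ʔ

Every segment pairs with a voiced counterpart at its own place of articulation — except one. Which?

/ʔ/

Dental: /t̪/ ~ /d̪/
Alveolar: /t/ ~ /d/
Retroflex: /ʈ/ ~ /ɖ/
Velar: /k/ ~ /ɡ/
Uvular: /q/ ~ /ɢ/
Glottal: only /ʔ/ (voiceless); no voiced partner.
So /ʔ/ is the unpaired segment.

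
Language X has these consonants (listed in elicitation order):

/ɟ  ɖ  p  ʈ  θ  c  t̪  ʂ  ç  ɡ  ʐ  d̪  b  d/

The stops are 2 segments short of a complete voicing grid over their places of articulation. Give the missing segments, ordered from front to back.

/t/, /k/

place of articulation  voiceless  voiced  
bilabial          p         b       
dental            t̪        d̪      
alveolar          —         d       
retroflex         ʈ         ɖ       
palatal           c         ɟ       
velar             —         ɡ       
Gaps, from front to back: alveolar lacks voiceless (/t/); velar lacks voiceless (/k/).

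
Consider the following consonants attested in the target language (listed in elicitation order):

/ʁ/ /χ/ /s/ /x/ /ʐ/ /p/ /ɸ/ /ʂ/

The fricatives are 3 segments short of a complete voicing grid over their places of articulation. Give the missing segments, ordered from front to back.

/β/, /z/, /ɣ/

bilabial: voiceless /ɸ/, voiced —.
alveolar: voiceless /s/, voiced —.
retroflex: voiceless /ʂ/, voiced /ʐ/.
velar: voiceless /x/, voiced —.
uvular: voiceless /χ/, voiced /ʁ/.
Gaps, from front to back: bilabial lacks voiced (/β/); alveolar lacks voiced (/z/); velar lacks voiced (/ɣ/).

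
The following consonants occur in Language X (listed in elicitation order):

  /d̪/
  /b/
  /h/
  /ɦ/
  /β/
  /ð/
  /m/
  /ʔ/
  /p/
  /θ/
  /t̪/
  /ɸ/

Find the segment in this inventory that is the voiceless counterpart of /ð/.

/θ/

/ð/ is a voiced dental fricative.
The voiceless counterpart is a voiceless dental fricative — in this inventory, /θ/.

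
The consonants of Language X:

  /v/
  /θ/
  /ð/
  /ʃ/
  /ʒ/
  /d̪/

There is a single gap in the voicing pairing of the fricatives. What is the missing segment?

place of articulation  voiceless  voiced  
labiodental       —         v       
dental            θ         ð       
postalveolar      ʃ         ʒ       
The labiodental row has no voiceless member, so the gap is the voiceless labiodental fricative /f/.

/f/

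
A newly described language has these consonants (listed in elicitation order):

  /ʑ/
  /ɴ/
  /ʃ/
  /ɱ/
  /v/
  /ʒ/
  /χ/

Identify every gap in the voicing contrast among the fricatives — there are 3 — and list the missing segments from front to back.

place of articulation  voiceless  voiced  
labiodental       —         v       
postalveolar      ʃ         ʒ       
alveolo-palatal   —         ʑ       
uvular            χ         —       
Gaps, from front to back: labiodental lacks voiceless (/f/); alveolo-palatal lacks voiceless (/ɕ/); uvular lacks voiced (/ʁ/).

/f/, /ɕ/, /ʁ/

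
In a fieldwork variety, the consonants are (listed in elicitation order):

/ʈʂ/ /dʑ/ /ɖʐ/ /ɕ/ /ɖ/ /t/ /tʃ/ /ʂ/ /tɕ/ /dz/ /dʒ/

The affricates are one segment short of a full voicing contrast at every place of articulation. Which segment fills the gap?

/ts/

place of articulation  voiceless  voiced  
alveolar          —         dz      
postalveolar      tʃ        dʒ      
retroflex         ʈʂ        ɖʐ      
alveolo-palatal   tɕ        dʑ      
The alveolar row has no voiceless member, so the gap is the voiceless alveolar affricate /ts/.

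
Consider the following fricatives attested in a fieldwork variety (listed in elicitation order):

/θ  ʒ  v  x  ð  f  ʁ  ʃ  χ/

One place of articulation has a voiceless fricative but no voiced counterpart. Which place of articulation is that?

velar

Voiceless: /f/ (labiodental), /θ/ (dental), /ʃ/ (postalveolar), /x/ (velar), /χ/ (uvular).
Voiced: /v/ (labiodental), /ð/ (dental), /ʒ/ (postalveolar), /ʁ/ (uvular).
Every place of articulation has a voiced member except velar, where /ɣ/ would be expected.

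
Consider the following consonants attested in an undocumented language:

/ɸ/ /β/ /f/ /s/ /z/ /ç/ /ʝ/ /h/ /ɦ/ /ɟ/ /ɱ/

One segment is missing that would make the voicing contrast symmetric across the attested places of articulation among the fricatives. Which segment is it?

place of articulation  voiceless  voiced  
bilabial          ɸ         β       
labiodental       f         —       
alveolar          s         z       
palatal           ç         ʝ       
glottal           h         ɦ       
The labiodental row has no voiced member, so the gap is the voiced labiodental fricative /v/.

/v/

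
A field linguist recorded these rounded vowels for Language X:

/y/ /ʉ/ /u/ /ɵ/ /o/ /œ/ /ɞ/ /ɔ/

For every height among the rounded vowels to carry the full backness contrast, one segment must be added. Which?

height            front     central   back    
high              y         ʉ         u       
high-mid          —         ɵ         o       
low-mid           œ         ɞ         ɔ       
The high-mid row has no front member, so the gap is the high-mid front rounded vowel /ø/.

/ø/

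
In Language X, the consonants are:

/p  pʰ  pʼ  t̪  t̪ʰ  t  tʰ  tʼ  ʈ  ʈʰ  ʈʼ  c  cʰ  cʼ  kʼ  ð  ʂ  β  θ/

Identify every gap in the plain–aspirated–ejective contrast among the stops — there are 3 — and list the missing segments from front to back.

bilabial: plain /p/, aspirated /pʰ/, ejective /pʼ/.
dental: plain /t̪/, aspirated /t̪ʰ/, ejective —.
alveolar: plain /t/, aspirated /tʰ/, ejective /tʼ/.
retroflex: plain /ʈ/, aspirated /ʈʰ/, ejective /ʈʼ/.
palatal: plain /c/, aspirated /cʰ/, ejective /cʼ/.
velar: plain —, aspirated —, ejective /kʼ/.
Gaps, from front to back: dental lacks ejective (/t̪ʼ/); velar lacks plain (/k/); velar lacks aspirated (/kʰ/).

/t̪ʼ/, /k/, /kʰ/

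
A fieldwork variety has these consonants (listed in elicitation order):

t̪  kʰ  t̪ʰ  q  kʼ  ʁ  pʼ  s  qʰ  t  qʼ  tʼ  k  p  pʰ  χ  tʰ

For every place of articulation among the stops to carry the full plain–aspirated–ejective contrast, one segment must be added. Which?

/t̪ʼ/

place of articulation  plain     aspirated  ejective
bilabial          p         pʰ        pʼ      
dental            t̪        t̪ʰ       —       
alveolar          t         tʰ        tʼ      
velar             k         kʰ        kʼ      
uvular            q         qʰ        qʼ      
The dental row has no ejective member, so the gap is the ejective dental stop /t̪ʼ/.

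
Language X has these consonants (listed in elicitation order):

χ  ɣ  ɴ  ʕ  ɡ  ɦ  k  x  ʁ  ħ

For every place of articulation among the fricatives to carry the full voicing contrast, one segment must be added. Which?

place of articulation  voiceless  voiced  
velar             x         ɣ       
uvular            χ         ʁ       
pharyngeal        ħ         ʕ       
glottal           —         ɦ       
The glottal row has no voiceless member, so the gap is the voiceless glottal fricative /h/.

/h/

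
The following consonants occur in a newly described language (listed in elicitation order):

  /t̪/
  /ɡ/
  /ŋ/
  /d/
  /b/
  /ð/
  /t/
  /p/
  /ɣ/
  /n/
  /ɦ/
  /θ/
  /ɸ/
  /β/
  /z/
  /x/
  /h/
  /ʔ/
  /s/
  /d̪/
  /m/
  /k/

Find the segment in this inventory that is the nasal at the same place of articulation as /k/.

/ŋ/

/k/ is a voiceless velar stop.
The nasal at the same place is a velar nasal — in this inventory, /ŋ/.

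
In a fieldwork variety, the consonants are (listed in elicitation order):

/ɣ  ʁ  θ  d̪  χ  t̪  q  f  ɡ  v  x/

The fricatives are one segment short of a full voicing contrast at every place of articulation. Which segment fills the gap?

labiodental: voiceless /f/, voiced /v/.
dental: voiceless /θ/, voiced —.
velar: voiceless /x/, voiced /ɣ/.
uvular: voiceless /χ/, voiced /ʁ/.
The dental row has no voiced member, so the gap is the voiced dental fricative /ð/.

/ð/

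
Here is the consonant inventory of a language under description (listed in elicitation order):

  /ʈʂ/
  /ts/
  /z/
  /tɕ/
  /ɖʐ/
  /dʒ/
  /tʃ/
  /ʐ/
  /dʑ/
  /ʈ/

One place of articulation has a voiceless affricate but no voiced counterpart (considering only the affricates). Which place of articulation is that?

alveolar

Voiceless: /ts/ (alveolar), /tʃ/ (postalveolar), /ʈʂ/ (retroflex), /tɕ/ (alveolo-palatal).
Voiced: /dʒ/ (postalveolar), /ɖʐ/ (retroflex), /dʑ/ (alveolo-palatal).
Every place of articulation has a voiced member except alveolar, where /dz/ would be expected.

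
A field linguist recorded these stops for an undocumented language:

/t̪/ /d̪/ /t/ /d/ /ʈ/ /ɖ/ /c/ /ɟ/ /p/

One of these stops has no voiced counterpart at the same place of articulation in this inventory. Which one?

Dental: /t̪/ ~ /d̪/
Alveolar: /t/ ~ /d/
Retroflex: /ʈ/ ~ /ɖ/
Palatal: /c/ ~ /ɟ/
Bilabial: only /p/ (voiceless); no voiced partner.
So /p/ is the unpaired segment.

/p/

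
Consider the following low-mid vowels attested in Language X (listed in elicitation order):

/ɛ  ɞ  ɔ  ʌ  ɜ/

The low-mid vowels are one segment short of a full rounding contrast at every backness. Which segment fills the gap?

Unrounded: /ɛ/ (front), /ɜ/ (central), /ʌ/ (back).
Rounded: /ɞ/ (central), /ɔ/ (back).
The front row has no rounded member, so the gap is the front rounded vowel /œ/.

/œ/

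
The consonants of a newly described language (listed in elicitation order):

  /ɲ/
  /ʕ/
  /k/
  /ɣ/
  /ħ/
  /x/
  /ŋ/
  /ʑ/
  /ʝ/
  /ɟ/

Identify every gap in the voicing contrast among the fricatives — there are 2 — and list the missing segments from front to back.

Voiceless: /x/ (velar), /ħ/ (pharyngeal).
Voiced: /ʑ/ (alveolo-palatal), /ʝ/ (palatal), /ɣ/ (velar), /ʕ/ (pharyngeal).
Gaps, from front to back: alveolo-palatal lacks voiceless (/ɕ/); palatal lacks voiceless (/ç/).

/ɕ/, /ç/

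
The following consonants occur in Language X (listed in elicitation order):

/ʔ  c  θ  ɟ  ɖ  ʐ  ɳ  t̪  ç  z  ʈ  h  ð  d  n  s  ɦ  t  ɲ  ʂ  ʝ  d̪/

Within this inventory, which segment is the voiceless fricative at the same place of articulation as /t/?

/s/

/t/ is a voiceless alveolar stop.
The voiceless fricative at the same place is a voiceless alveolar fricative — in this inventory, /s/.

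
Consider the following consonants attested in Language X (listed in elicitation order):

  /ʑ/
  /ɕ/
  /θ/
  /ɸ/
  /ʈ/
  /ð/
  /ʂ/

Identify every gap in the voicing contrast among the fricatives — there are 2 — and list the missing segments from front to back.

Voiceless: /ɸ/ (bilabial), /θ/ (dental), /ʂ/ (retroflex), /ɕ/ (alveolo-palatal).
Voiced: /ð/ (dental), /ʑ/ (alveolo-palatal).
Gaps, from front to back: bilabial lacks voiced (/β/); retroflex lacks voiced (/ʐ/).

/β/, /ʐ/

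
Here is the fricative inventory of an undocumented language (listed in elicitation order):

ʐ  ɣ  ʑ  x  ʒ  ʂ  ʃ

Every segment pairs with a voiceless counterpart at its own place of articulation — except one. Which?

/ʑ/

Postalveolar: /ʃ/ ~ /ʒ/
Retroflex: /ʂ/ ~ /ʐ/
Velar: /x/ ~ /ɣ/
Alveolo-palatal: only /ʑ/ (voiced); no voiceless partner.
So /ʑ/ is the unpaired segment.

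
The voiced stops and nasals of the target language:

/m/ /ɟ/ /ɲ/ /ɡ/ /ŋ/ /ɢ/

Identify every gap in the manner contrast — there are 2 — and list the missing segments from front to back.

/b/, /ɴ/

Oral stop: /ɟ/ (palatal), /ɡ/ (velar), /ɢ/ (uvular).
Nasal: /m/ (bilabial), /ɲ/ (palatal), /ŋ/ (velar).
Gaps, from front to back: bilabial lacks oral stop (/b/); uvular lacks nasal (/ɴ/).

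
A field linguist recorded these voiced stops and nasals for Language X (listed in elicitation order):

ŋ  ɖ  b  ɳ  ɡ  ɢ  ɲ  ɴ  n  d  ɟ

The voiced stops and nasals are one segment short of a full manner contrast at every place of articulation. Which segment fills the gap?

/m/

Oral stop: /b/ (bilabial), /d/ (alveolar), /ɖ/ (retroflex), /ɟ/ (palatal), /ɡ/ (velar), /ɢ/ (uvular).
Nasal: /n/ (alveolar), /ɳ/ (retroflex), /ɲ/ (palatal), /ŋ/ (velar), /ɴ/ (uvular).
The bilabial row has no nasal member, so the gap is the bilabial nasal /m/.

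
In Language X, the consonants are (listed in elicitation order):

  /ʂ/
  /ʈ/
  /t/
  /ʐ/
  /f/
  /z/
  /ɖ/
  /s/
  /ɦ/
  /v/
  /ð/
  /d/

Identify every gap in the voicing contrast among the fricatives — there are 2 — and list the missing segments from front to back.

Voiceless: /f/ (labiodental), /s/ (alveolar), /ʂ/ (retroflex).
Voiced: /v/ (labiodental), /ð/ (dental), /z/ (alveolar), /ʐ/ (retroflex), /ɦ/ (glottal).
Gaps, from front to back: dental lacks voiceless (/θ/); glottal lacks voiceless (/h/).

/θ/, /h/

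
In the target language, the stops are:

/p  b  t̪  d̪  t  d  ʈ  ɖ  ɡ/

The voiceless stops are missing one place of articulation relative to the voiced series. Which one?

bilabial: voiceless /p/, voiced /b/.
dental: voiceless /t̪/, voiced /d̪/.
alveolar: voiceless /t/, voiced /d/.
retroflex: voiceless /ʈ/, voiced /ɖ/.
velar: voiceless —, voiced /ɡ/.
Every place of articulation has a voiceless member except velar, where /k/ would be expected.

velar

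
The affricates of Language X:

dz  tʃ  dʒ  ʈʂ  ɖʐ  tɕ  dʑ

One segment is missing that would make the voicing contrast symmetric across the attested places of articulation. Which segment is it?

/ts/

alveolar: voiceless —, voiced /dz/.
postalveolar: voiceless /tʃ/, voiced /dʒ/.
retroflex: voiceless /ʈʂ/, voiced /ɖʐ/.
alveolo-palatal: voiceless /tɕ/, voiced /dʑ/.
The alveolar row has no voiceless member, so the gap is the voiceless alveolar affricate /ts/.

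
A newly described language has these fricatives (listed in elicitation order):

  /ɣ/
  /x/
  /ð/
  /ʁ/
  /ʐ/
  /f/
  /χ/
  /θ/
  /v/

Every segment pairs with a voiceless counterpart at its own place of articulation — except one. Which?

/ʐ/

Labiodental: /f/ ~ /v/
Dental: /θ/ ~ /ð/
Velar: /x/ ~ /ɣ/
Uvular: /χ/ ~ /ʁ/
Retroflex: only /ʐ/ (voiced); no voiceless partner.
So /ʐ/ is the unpaired segment.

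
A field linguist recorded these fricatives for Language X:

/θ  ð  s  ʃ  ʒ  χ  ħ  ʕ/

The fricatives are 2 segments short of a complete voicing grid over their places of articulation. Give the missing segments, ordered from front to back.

/z/, /ʁ/

place of articulation  voiceless  voiced  
dental            θ         ð       
alveolar          s         —       
postalveolar      ʃ         ʒ       
uvular            χ         —       
pharyngeal        ħ         ʕ       
Gaps, from front to back: alveolar lacks voiced (/z/); uvular lacks voiced (/ʁ/).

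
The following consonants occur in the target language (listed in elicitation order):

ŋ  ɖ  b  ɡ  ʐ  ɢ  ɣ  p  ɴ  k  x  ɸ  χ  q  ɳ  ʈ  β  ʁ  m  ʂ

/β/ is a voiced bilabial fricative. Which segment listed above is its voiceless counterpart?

/ɸ/

The voiceless counterpart is a voiceless bilabial fricative — in this inventory, /ɸ/.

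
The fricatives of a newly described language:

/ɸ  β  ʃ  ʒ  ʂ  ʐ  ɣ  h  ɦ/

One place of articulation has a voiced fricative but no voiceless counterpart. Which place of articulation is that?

velar

place of articulation  voiceless  voiced  
bilabial          ɸ         β       
postalveolar      ʃ         ʒ       
retroflex         ʂ         ʐ       
velar             —         ɣ       
glottal           h         ɦ       
Every place of articulation has a voiceless member except velar, where /x/ would be expected.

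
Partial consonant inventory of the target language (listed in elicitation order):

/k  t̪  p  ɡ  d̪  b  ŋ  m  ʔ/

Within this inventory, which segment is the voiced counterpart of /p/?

/b/

/p/ is a voiceless bilabial stop.
The voiced counterpart is a voiced bilabial stop — in this inventory, /b/.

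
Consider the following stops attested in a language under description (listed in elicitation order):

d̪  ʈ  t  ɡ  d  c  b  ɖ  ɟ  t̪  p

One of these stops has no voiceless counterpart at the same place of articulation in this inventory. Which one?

/ɡ/

Bilabial: /p/ ~ /b/
Dental: /t̪/ ~ /d̪/
Alveolar: /t/ ~ /d/
Retroflex: /ʈ/ ~ /ɖ/
Palatal: /c/ ~ /ɟ/
Velar: only /ɡ/ (voiced); no voiceless partner.
So /ɡ/ is the unpaired segment.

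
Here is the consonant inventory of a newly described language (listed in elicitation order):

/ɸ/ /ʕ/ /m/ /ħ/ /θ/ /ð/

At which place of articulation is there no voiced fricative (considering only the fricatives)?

bilabial

Voiceless: /ɸ/ (bilabial), /θ/ (dental), /ħ/ (pharyngeal).
Voiced: /ð/ (dental), /ʕ/ (pharyngeal).
Every place of articulation has a voiced member except bilabial, where /β/ would be expected.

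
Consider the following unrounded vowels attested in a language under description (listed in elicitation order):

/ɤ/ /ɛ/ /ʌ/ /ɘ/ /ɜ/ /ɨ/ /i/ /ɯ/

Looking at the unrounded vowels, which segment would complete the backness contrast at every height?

high: front /i/, central /ɨ/, back /ɯ/.
high-mid: front —, central /ɘ/, back /ɤ/.
low-mid: front /ɛ/, central /ɜ/, back /ʌ/.
The high-mid row has no front member, so the gap is the high-mid front unrounded vowel /e/.

/e/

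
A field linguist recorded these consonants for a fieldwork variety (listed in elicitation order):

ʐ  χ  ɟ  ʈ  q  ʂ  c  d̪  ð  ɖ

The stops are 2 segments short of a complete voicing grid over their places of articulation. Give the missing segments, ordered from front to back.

place of articulation  voiceless  voiced  
dental            —         d̪      
retroflex         ʈ         ɖ       
palatal           c         ɟ       
uvular            q         —       
Gaps, from front to back: dental lacks voiceless (/t̪/); uvular lacks voiced (/ɢ/).

/t̪/, /ɢ/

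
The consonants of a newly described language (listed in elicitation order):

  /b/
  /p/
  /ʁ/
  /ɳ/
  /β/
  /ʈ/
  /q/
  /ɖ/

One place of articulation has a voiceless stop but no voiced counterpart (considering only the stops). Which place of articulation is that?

uvular

place of articulation  voiceless  voiced  
bilabial          p         b       
retroflex         ʈ         ɖ       
uvular            q         —       
Every place of articulation has a voiced member except uvular, where /ɢ/ would be expected.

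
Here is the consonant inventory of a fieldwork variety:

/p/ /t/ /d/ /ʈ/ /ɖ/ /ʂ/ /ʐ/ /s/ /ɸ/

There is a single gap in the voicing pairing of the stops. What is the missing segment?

bilabial: voiceless /p/, voiced —.
alveolar: voiceless /t/, voiced /d/.
retroflex: voiceless /ʈ/, voiced /ɖ/.
The bilabial row has no voiced member, so the gap is the voiced bilabial stop /b/.

/b/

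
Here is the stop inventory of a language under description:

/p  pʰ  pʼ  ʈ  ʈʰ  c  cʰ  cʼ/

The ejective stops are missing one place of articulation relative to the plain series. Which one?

retroflex

Plain: /p/ (bilabial), /ʈ/ (retroflex), /c/ (palatal).
Aspirated: /pʰ/ (bilabial), /ʈʰ/ (retroflex), /cʰ/ (palatal).
Ejective: /pʼ/ (bilabial), /cʼ/ (palatal).
Every place of articulation has an ejective member except retroflex, where /ʈʼ/ would be expected.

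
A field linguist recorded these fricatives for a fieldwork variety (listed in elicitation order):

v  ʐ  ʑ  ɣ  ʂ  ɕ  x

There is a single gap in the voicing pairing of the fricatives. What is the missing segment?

place of articulation  voiceless  voiced  
labiodental       —         v       
retroflex         ʂ         ʐ       
alveolo-palatal   ɕ         ʑ       
velar             x         ɣ       
The labiodental row has no voiceless member, so the gap is the voiceless labiodental fricative /f/.

/f/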